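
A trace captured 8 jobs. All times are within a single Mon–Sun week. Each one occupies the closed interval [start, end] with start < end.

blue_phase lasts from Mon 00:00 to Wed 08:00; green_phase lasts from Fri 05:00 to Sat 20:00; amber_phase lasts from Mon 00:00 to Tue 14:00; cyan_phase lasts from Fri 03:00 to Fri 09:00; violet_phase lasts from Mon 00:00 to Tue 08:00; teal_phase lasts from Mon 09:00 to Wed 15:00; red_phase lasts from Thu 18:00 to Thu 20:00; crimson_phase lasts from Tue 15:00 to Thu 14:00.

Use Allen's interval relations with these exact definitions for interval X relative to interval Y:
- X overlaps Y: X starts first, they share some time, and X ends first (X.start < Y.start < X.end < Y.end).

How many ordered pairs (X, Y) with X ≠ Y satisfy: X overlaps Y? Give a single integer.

6

Checking all 56 ordered pairs for relation 'overlaps'; matching pairs in alphabetical order:
(amber_phase, teal_phase): amber_phase overlaps teal_phase ✓
(blue_phase, crimson_phase): blue_phase overlaps crimson_phase ✓
(blue_phase, teal_phase): blue_phase overlaps teal_phase ✓
(cyan_phase, green_phase): cyan_phase overlaps green_phase ✓
(teal_phase, crimson_phase): teal_phase overlaps crimson_phase ✓
(violet_phase, teal_phase): violet_phase overlaps teal_phase ✓
Count: 6.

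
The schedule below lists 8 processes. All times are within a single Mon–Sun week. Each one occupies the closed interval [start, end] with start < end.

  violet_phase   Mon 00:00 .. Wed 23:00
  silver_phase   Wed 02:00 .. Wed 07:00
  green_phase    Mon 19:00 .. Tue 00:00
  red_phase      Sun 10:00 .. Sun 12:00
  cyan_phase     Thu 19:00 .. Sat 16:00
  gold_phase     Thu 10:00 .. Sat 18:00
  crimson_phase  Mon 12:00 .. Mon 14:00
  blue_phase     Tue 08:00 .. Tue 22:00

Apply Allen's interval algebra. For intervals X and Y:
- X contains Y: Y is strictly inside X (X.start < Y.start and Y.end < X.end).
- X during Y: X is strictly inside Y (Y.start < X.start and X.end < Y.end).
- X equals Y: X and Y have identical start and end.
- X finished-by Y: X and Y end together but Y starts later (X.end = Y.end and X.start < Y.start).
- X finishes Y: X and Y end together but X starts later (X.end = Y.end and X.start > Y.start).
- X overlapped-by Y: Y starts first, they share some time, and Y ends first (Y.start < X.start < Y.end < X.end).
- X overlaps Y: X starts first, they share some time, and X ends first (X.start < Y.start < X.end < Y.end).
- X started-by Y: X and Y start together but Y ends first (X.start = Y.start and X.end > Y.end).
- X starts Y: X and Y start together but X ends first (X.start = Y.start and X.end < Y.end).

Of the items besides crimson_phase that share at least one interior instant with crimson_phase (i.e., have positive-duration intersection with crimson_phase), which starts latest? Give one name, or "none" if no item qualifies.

Target crimson_phase = [Mon 12:00, Mon 14:00].
blue_phase [Tue 08:00, Tue 22:00] → after → excluded.
cyan_phase [Thu 19:00, Sat 16:00] → after → excluded.
gold_phase [Thu 10:00, Sat 18:00] → after → excluded.
green_phase [Mon 19:00, Tue 00:00] → after → excluded.
red_phase [Sun 10:00, Sun 12:00] → after → excluded.
silver_phase [Wed 02:00, Wed 07:00] → after → excluded.
violet_phase [Mon 00:00, Wed 23:00] → contains → candidate.
Among candidates, latest start is Mon 00:00 → violet_phase.

violet_phase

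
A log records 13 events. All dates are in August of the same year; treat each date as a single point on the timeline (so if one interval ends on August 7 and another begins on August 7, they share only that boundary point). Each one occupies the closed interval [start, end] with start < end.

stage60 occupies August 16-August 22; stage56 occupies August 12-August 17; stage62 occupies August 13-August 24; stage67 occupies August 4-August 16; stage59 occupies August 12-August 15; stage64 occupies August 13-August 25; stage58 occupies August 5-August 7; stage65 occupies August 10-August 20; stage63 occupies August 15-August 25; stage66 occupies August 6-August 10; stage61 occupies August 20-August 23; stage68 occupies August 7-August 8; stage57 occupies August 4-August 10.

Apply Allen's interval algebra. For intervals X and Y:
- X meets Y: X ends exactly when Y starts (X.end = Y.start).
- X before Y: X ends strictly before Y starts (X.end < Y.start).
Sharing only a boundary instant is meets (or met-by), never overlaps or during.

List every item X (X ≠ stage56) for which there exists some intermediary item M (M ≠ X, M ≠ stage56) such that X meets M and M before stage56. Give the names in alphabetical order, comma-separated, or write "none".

Target stage56 = [August 12, August 17].
Intermediaries M with M before stage56: stage57, stage58, stage66, stage68.
Via stage57 — items with X meets stage57: none.
Via stage58 — items with X meets stage58: none.
Via stage66 — items with X meets stage66: none.
Via stage68 — items with X meets stage68: stage58.
Union: stage58.

stage58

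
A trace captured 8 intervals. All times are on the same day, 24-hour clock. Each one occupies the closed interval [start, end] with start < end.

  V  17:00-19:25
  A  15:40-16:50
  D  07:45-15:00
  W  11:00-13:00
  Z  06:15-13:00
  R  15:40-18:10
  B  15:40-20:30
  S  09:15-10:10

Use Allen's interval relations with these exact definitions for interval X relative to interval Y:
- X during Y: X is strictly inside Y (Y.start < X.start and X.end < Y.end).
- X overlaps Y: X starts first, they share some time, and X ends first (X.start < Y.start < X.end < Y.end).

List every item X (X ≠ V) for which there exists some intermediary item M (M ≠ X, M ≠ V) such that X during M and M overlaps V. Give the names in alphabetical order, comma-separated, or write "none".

none

Target V = [17:00, 19:25].
Intermediaries M with M overlaps V: R.
Via R — items with X during R: none.
Union: none.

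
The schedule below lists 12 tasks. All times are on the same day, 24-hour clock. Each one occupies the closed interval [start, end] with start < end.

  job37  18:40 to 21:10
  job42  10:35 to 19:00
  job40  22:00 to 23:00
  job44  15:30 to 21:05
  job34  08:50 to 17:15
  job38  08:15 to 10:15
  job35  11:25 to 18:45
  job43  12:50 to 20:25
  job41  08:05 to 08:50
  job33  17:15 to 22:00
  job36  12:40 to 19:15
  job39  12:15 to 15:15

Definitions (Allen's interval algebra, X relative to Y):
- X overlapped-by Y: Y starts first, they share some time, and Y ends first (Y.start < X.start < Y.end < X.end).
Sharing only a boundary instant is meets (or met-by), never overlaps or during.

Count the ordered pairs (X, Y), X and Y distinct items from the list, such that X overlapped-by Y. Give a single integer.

Checking all 132 ordered pairs for relation 'overlapped-by'; matching pairs in alphabetical order:
(job33, job35): job33 overlapped-by job35 ✓
(job33, job36): job33 overlapped-by job36 ✓
(job33, job42): job33 overlapped-by job42 ✓
(job33, job43): job33 overlapped-by job43 ✓
(job33, job44): job33 overlapped-by job44 ✓
(job34, job38): job34 overlapped-by job38 ✓
(job35, job34): job35 overlapped-by job34 ✓
(job36, job34): job36 overlapped-by job34 ✓
(job36, job35): job36 overlapped-by job35 ✓
(job36, job39): job36 overlapped-by job39 ✓
(job36, job42): job36 overlapped-by job42 ✓
(job37, job35): job37 overlapped-by job35 ✓
(job37, job36): job37 overlapped-by job36 ✓
(job37, job42): job37 overlapped-by job42 ✓
(job37, job43): job37 overlapped-by job43 ✓
(job37, job44): job37 overlapped-by job44 ✓
(job38, job41): job38 overlapped-by job41 ✓
(job42, job34): job42 overlapped-by job34 ✓
(job43, job34): job43 overlapped-by job34 ✓
(job43, job35): job43 overlapped-by job35 ✓
(job43, job36): job43 overlapped-by job36 ✓
(job43, job39): job43 overlapped-by job39 ✓
(job43, job42): job43 overlapped-by job42 ✓
(job44, job34): job44 overlapped-by job34 ✓
... plus 4 further pairs not listed.
Count: 28.

28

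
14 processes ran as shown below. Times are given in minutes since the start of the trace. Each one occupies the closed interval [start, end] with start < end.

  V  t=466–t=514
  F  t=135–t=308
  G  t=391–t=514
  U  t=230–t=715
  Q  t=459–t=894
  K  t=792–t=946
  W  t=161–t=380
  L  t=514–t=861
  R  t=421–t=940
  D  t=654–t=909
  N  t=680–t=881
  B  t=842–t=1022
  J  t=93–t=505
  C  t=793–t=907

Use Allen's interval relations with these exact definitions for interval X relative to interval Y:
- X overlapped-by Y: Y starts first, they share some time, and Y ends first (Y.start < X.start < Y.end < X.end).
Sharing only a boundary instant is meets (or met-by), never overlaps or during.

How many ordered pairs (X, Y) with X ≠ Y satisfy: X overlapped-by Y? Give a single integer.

Checking all 182 ordered pairs for relation 'overlapped-by'; matching pairs in alphabetical order:
(B, C): B overlapped-by C ✓
(B, D): B overlapped-by D ✓
(B, K): B overlapped-by K ✓
(B, L): B overlapped-by L ✓
(B, N): B overlapped-by N ✓
(B, Q): B overlapped-by Q ✓
(B, R): B overlapped-by R ✓
(C, L): C overlapped-by L ✓
(C, N): C overlapped-by N ✓
(C, Q): C overlapped-by Q ✓
(D, L): D overlapped-by L ✓
(D, Q): D overlapped-by Q ✓
(D, U): D overlapped-by U ✓
(G, J): G overlapped-by J ✓
(K, D): K overlapped-by D ✓
(K, L): K overlapped-by L ✓
(K, N): K overlapped-by N ✓
(K, Q): K overlapped-by Q ✓
(K, R): K overlapped-by R ✓
(L, U): L overlapped-by U ✓
(N, L): N overlapped-by L ✓
(N, U): N overlapped-by U ✓
(Q, G): Q overlapped-by G ✓
(Q, J): Q overlapped-by J ✓
... plus 9 further pairs not listed.
Count: 33.

33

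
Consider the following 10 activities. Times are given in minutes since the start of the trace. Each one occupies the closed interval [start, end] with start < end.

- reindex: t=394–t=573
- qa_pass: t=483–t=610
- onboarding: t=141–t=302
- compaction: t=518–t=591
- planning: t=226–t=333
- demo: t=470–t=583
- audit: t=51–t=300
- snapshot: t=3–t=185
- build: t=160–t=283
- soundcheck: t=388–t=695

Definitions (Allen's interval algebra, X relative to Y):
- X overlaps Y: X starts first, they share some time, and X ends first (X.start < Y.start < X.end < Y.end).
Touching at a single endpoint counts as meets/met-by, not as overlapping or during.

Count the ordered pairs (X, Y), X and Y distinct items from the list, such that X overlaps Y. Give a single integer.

Checking all 90 ordered pairs for relation 'overlaps'; matching pairs in alphabetical order:
(audit, onboarding): audit overlaps onboarding ✓
(audit, planning): audit overlaps planning ✓
(build, planning): build overlaps planning ✓
(demo, compaction): demo overlaps compaction ✓
(demo, qa_pass): demo overlaps qa_pass ✓
(onboarding, planning): onboarding overlaps planning ✓
(reindex, compaction): reindex overlaps compaction ✓
(reindex, demo): reindex overlaps demo ✓
(reindex, qa_pass): reindex overlaps qa_pass ✓
(snapshot, audit): snapshot overlaps audit ✓
(snapshot, build): snapshot overlaps build ✓
(snapshot, onboarding): snapshot overlaps onboarding ✓
Count: 12.

12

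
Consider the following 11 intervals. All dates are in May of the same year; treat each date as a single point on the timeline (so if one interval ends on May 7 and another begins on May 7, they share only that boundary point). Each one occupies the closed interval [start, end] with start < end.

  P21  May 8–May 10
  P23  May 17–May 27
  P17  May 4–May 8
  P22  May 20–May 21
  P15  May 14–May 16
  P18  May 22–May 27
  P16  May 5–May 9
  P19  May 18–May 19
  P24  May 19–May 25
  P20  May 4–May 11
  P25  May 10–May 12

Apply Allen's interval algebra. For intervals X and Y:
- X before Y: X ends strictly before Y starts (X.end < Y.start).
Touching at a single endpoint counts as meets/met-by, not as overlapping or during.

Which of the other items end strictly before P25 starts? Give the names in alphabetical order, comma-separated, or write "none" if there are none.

P16, P17

Target P25 = [May 10, May 12].
P15 [May 14, May 16] → after → no.
P16 [May 5, May 9] → before → yes.
P17 [May 4, May 8] → before → yes.
P18 [May 22, May 27] → after → no.
P19 [May 18, May 19] → after → no.
P20 [May 4, May 11] → overlaps → no.
P21 [May 8, May 10] → meets → no.
P22 [May 20, May 21] → after → no.
P23 [May 17, May 27] → after → no.
P24 [May 19, May 25] → after → no.
Result: P16, P17.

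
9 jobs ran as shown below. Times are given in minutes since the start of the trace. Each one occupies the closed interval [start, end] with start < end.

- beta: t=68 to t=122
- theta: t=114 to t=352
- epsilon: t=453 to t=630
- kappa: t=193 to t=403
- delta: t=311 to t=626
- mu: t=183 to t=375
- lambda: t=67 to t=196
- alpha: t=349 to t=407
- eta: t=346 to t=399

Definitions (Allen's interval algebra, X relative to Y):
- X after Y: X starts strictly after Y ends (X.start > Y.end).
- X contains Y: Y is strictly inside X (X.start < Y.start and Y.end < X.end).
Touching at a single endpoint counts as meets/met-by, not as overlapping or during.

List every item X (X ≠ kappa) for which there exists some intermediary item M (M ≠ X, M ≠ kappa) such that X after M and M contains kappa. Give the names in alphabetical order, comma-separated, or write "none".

none

Target kappa = [t=193, t=403].
Intermediaries M with M contains kappa: none.
Union: none.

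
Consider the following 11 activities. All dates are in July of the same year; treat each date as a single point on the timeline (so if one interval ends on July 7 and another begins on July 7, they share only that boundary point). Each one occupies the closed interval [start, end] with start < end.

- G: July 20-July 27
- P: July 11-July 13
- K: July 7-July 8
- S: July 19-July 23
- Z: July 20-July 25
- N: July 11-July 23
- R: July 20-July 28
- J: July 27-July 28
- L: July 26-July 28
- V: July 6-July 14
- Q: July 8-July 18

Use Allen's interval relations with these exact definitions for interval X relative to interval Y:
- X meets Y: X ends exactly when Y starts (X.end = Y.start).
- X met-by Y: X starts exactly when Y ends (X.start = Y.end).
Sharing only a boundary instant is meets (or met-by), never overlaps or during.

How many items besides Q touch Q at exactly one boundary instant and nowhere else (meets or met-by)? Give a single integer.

1

Target Q = [July 8, July 18].
G [July 20, July 27] → after → no.
J [July 27, July 28] → after → no.
K [July 7, July 8] → meets → counts.
L [July 26, July 28] → after → no.
N [July 11, July 23] → overlapped-by → no.
P [July 11, July 13] → during → no.
R [July 20, July 28] → after → no.
S [July 19, July 23] → after → no.
V [July 6, July 14] → overlaps → no.
Z [July 20, July 25] → after → no.
Total: 1.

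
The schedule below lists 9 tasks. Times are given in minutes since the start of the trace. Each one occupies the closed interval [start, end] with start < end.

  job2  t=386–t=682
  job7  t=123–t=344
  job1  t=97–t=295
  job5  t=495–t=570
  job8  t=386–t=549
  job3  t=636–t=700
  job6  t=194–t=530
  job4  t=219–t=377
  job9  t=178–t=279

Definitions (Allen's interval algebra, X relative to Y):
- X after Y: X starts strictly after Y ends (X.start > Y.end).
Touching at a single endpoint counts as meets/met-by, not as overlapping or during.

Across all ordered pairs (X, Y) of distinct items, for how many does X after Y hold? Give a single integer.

19

Checking all 72 ordered pairs for relation 'after'; matching pairs in alphabetical order:
(job2, job1): job2 after job1 ✓
(job2, job4): job2 after job4 ✓
(job2, job7): job2 after job7 ✓
(job2, job9): job2 after job9 ✓
(job3, job1): job3 after job1 ✓
(job3, job4): job3 after job4 ✓
(job3, job5): job3 after job5 ✓
(job3, job6): job3 after job6 ✓
(job3, job7): job3 after job7 ✓
(job3, job8): job3 after job8 ✓
(job3, job9): job3 after job9 ✓
(job5, job1): job5 after job1 ✓
(job5, job4): job5 after job4 ✓
(job5, job7): job5 after job7 ✓
(job5, job9): job5 after job9 ✓
(job8, job1): job8 after job1 ✓
(job8, job4): job8 after job4 ✓
(job8, job7): job8 after job7 ✓
(job8, job9): job8 after job9 ✓
Count: 19.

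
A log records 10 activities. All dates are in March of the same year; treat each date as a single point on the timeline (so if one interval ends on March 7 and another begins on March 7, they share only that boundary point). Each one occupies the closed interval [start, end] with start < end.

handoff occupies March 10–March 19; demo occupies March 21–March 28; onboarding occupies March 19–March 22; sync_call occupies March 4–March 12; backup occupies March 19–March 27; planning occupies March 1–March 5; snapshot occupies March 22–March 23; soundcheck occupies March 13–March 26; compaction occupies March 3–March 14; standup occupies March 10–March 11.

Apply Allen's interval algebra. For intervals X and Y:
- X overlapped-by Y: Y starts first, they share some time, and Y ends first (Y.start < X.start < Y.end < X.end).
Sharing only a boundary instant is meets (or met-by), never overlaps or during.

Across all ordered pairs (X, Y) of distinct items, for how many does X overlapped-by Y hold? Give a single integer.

10

Checking all 90 ordered pairs for relation 'overlapped-by'; matching pairs in alphabetical order:
(backup, soundcheck): backup overlapped-by soundcheck ✓
(compaction, planning): compaction overlapped-by planning ✓
(demo, backup): demo overlapped-by backup ✓
(demo, onboarding): demo overlapped-by onboarding ✓
(demo, soundcheck): demo overlapped-by soundcheck ✓
(handoff, compaction): handoff overlapped-by compaction ✓
(handoff, sync_call): handoff overlapped-by sync_call ✓
(soundcheck, compaction): soundcheck overlapped-by compaction ✓
(soundcheck, handoff): soundcheck overlapped-by handoff ✓
(sync_call, planning): sync_call overlapped-by planning ✓
Count: 10.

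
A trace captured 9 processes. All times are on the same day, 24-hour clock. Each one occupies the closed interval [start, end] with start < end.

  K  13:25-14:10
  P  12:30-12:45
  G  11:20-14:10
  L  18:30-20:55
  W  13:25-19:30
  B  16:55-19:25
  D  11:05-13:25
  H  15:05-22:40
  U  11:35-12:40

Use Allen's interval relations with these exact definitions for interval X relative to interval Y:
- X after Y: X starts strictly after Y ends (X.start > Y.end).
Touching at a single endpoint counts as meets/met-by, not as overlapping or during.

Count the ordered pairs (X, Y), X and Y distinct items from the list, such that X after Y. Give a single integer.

19

Checking all 72 ordered pairs for relation 'after'; matching pairs in alphabetical order:
(B, D): B after D ✓
(B, G): B after G ✓
(B, K): B after K ✓
(B, P): B after P ✓
(B, U): B after U ✓
(H, D): H after D ✓
(H, G): H after G ✓
(H, K): H after K ✓
(H, P): H after P ✓
(H, U): H after U ✓
(K, P): K after P ✓
(K, U): K after U ✓
(L, D): L after D ✓
(L, G): L after G ✓
(L, K): L after K ✓
(L, P): L after P ✓
(L, U): L after U ✓
(W, P): W after P ✓
(W, U): W after U ✓
Count: 19.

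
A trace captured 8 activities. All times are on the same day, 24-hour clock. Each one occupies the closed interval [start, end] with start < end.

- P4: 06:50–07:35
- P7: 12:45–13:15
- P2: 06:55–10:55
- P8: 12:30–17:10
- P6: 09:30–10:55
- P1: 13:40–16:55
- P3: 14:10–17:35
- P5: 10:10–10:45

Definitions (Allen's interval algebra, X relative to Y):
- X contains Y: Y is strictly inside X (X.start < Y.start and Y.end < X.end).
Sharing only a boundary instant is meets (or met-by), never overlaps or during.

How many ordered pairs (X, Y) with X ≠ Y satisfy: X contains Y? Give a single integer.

4

Checking all 56 ordered pairs for relation 'contains'; matching pairs in alphabetical order:
(P2, P5): P2 contains P5 ✓
(P6, P5): P6 contains P5 ✓
(P8, P1): P8 contains P1 ✓
(P8, P7): P8 contains P7 ✓
Count: 4.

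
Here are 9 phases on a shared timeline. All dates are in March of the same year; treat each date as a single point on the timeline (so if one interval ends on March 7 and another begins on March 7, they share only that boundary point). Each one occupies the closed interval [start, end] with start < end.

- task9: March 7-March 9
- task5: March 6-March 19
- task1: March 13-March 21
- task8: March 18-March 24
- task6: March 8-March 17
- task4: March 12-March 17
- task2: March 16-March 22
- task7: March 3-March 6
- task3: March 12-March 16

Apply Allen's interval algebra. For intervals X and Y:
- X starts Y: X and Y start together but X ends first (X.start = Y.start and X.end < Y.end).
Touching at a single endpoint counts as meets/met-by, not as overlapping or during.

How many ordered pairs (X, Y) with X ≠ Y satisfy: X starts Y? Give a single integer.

1

Checking all 72 ordered pairs for relation 'starts'; matching pairs in alphabetical order:
(task3, task4): task3 starts task4 ✓
Count: 1.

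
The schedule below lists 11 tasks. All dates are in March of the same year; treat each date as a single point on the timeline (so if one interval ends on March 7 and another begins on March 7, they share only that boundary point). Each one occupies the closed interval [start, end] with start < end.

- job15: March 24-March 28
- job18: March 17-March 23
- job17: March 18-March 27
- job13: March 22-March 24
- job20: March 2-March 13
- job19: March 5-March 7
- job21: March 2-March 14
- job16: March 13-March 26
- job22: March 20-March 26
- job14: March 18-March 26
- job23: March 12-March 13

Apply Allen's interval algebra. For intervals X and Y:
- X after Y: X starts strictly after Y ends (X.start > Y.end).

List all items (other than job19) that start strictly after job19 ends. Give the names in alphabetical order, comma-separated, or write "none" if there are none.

job13, job14, job15, job16, job17, job18, job22, job23

Target job19 = [March 5, March 7].
job13 [March 22, March 24] → after → yes.
job14 [March 18, March 26] → after → yes.
job15 [March 24, March 28] → after → yes.
job16 [March 13, March 26] → after → yes.
job17 [March 18, March 27] → after → yes.
job18 [March 17, March 23] → after → yes.
job20 [March 2, March 13] → contains → no.
job21 [March 2, March 14] → contains → no.
job22 [March 20, March 26] → after → yes.
job23 [March 12, March 13] → after → yes.
Result: job13, job14, job15, job16, job17, job18, job22, job23.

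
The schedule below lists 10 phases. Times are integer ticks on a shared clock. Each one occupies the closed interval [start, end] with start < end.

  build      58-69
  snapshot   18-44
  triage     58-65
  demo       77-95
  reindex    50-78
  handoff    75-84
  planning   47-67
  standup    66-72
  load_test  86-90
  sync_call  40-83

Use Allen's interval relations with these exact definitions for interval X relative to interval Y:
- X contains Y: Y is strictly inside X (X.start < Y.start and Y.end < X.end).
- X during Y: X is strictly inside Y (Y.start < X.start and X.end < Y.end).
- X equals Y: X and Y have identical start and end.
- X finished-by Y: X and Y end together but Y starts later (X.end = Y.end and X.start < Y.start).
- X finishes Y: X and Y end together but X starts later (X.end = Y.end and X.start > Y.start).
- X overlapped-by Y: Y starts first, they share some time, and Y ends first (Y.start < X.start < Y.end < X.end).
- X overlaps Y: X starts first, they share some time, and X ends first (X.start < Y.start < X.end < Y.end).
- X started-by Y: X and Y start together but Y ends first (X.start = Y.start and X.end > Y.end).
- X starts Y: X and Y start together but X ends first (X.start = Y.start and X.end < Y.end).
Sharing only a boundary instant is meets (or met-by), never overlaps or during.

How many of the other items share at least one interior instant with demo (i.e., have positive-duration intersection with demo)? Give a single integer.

Target demo = [77, 95].
build [58, 69] → before → no.
handoff [75, 84] → overlaps → counts.
load_test [86, 90] → during → counts.
planning [47, 67] → before → no.
reindex [50, 78] → overlaps → counts.
snapshot [18, 44] → before → no.
standup [66, 72] → before → no.
sync_call [40, 83] → overlaps → counts.
triage [58, 65] → before → no.
Total: 4.

4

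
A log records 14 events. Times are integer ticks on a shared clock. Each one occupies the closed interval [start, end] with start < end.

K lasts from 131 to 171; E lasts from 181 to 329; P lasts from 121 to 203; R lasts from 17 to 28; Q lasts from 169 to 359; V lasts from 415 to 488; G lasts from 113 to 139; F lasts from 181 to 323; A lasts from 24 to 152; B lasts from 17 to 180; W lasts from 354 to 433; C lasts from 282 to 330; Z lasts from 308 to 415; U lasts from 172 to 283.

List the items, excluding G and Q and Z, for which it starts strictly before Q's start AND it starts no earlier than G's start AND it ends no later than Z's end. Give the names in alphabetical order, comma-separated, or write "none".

Conditions: its start is strictly before Q's start (X.start < 169) AND its start is no earlier than G's start (X.start >= 113) AND its end is no later than Z's end (X.end <= 415).
A: start 24 < 169? ✓; start 24 >= 113? ✗; end 152 <= 415? ✓ → no.
B: start 17 < 169? ✓; start 17 >= 113? ✗; end 180 <= 415? ✓ → no.
C: start 282 < 169? ✗; start 282 >= 113? ✓; end 330 <= 415? ✓ → no.
E: start 181 < 169? ✗; start 181 >= 113? ✓; end 329 <= 415? ✓ → no.
F: start 181 < 169? ✗; start 181 >= 113? ✓; end 323 <= 415? ✓ → no.
K: start 131 < 169? ✓; start 131 >= 113? ✓; end 171 <= 415? ✓ → yes.
P: start 121 < 169? ✓; start 121 >= 113? ✓; end 203 <= 415? ✓ → yes.
R: start 17 < 169? ✓; start 17 >= 113? ✗; end 28 <= 415? ✓ → no.
U: start 172 < 169? ✗; start 172 >= 113? ✓; end 283 <= 415? ✓ → no.
V: start 415 < 169? ✗; start 415 >= 113? ✓; end 488 <= 415? ✗ → no.
W: start 354 < 169? ✗; start 354 >= 113? ✓; end 433 <= 415? ✗ → no.
Result: K, P.

K, P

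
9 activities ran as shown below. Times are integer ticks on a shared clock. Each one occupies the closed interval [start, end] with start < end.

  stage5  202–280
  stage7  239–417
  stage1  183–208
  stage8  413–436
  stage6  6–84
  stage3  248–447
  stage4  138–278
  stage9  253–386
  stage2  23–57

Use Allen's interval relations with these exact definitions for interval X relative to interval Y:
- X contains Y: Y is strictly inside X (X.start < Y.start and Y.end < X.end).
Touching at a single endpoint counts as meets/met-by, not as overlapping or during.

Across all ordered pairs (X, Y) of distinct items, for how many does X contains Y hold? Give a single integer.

5

Checking all 72 ordered pairs for relation 'contains'; matching pairs in alphabetical order:
(stage3, stage8): stage3 contains stage8 ✓
(stage3, stage9): stage3 contains stage9 ✓
(stage4, stage1): stage4 contains stage1 ✓
(stage6, stage2): stage6 contains stage2 ✓
(stage7, stage9): stage7 contains stage9 ✓
Count: 5.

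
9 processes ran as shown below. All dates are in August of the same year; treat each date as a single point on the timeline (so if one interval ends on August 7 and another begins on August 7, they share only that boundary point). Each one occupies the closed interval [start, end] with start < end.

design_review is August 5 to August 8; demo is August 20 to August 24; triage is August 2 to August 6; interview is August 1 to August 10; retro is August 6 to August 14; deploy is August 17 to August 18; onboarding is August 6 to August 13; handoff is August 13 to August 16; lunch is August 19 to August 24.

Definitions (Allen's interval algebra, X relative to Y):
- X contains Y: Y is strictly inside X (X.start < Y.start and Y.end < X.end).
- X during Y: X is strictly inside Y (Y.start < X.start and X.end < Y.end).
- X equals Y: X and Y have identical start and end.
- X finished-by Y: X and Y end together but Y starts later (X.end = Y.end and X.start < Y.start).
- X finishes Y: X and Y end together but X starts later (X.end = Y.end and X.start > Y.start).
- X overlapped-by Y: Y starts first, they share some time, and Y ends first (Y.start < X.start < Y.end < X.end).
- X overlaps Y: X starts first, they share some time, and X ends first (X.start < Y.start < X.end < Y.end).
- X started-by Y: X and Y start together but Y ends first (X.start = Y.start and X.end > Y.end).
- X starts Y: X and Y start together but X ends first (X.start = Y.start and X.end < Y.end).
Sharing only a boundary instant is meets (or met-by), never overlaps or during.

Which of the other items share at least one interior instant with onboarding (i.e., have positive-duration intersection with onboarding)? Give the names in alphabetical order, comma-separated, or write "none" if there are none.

design_review, interview, retro

Target onboarding = [August 6, August 13].
demo [August 20, August 24] → after → no.
deploy [August 17, August 18] → after → no.
design_review [August 5, August 8] → overlaps → yes.
handoff [August 13, August 16] → met-by → no.
interview [August 1, August 10] → overlaps → yes.
lunch [August 19, August 24] → after → no.
retro [August 6, August 14] → started-by → yes.
triage [August 2, August 6] → meets → no.
Result: design_review, interview, retro.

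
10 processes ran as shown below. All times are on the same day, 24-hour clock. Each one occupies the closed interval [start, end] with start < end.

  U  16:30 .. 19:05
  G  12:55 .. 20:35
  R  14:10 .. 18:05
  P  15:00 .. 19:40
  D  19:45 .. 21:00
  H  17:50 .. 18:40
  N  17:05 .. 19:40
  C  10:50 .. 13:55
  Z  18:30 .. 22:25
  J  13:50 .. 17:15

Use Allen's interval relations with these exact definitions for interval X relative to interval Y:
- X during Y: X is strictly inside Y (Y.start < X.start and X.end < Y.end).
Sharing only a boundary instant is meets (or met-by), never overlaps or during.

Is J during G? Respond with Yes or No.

J = [13:50, 17:15], G = [12:55, 20:35].
Actual relation of J to G: during.
Asked whether 'during' holds → Yes.

Yes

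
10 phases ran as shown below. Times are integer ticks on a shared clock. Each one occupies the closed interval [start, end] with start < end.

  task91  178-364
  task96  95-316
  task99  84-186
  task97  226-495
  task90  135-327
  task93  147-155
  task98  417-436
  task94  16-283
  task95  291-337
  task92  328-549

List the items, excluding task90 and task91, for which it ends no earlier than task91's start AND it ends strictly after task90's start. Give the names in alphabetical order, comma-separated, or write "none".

Conditions: its end is no earlier than task91's start (X.end >= 178) AND its end is strictly after task90's start (X.end > 135).
task92: end 549 >= 178? ✓; end 549 > 135? ✓ → yes.
task93: end 155 >= 178? ✗; end 155 > 135? ✓ → no.
task94: end 283 >= 178? ✓; end 283 > 135? ✓ → yes.
task95: end 337 >= 178? ✓; end 337 > 135? ✓ → yes.
task96: end 316 >= 178? ✓; end 316 > 135? ✓ → yes.
task97: end 495 >= 178? ✓; end 495 > 135? ✓ → yes.
task98: end 436 >= 178? ✓; end 436 > 135? ✓ → yes.
task99: end 186 >= 178? ✓; end 186 > 135? ✓ → yes.
Result: task92, task94, task95, task96, task97, task98, task99.

task92, task94, task95, task96, task97, task98, task99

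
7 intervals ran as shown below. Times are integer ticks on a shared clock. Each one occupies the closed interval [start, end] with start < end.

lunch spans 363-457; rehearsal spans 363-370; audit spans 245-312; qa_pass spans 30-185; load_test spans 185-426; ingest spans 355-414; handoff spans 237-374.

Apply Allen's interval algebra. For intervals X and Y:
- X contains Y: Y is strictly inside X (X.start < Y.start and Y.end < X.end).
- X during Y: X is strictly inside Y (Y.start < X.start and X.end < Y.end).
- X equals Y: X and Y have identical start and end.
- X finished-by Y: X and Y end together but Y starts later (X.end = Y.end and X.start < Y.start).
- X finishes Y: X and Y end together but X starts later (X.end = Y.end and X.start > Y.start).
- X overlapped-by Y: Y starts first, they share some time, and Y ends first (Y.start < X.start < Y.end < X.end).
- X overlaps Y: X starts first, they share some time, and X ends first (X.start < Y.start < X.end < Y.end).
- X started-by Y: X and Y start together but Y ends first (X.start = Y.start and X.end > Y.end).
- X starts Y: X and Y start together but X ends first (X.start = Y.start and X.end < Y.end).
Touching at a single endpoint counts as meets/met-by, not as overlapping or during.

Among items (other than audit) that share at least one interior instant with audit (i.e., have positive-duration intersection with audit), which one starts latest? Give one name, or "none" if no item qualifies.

Target audit = [245, 312].
handoff [237, 374] → contains → candidate.
ingest [355, 414] → after → excluded.
load_test [185, 426] → contains → candidate.
lunch [363, 457] → after → excluded.
qa_pass [30, 185] → before → excluded.
rehearsal [363, 370] → after → excluded.
Among candidates, latest start is 237 → handoff.

handoff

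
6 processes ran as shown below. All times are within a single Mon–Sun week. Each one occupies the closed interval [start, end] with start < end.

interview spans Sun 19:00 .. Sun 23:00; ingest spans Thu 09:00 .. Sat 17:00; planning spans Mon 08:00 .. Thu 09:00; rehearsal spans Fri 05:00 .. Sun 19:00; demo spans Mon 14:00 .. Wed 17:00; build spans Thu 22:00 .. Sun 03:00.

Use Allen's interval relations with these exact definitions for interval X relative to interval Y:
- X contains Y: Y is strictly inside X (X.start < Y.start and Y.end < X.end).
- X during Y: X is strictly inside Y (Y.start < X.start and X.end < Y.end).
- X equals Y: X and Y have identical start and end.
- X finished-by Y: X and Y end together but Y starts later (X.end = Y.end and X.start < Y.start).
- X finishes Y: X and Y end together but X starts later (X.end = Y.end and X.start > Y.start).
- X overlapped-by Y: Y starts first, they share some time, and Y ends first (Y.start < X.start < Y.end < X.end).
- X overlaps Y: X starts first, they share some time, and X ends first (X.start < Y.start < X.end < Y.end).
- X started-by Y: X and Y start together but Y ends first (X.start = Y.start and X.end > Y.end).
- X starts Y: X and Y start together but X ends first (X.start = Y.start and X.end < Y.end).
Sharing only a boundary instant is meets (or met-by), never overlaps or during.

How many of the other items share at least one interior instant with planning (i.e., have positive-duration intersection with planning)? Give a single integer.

1

Target planning = [Mon 08:00, Thu 09:00].
build [Thu 22:00, Sun 03:00] → after → no.
demo [Mon 14:00, Wed 17:00] → during → counts.
ingest [Thu 09:00, Sat 17:00] → met-by → no.
interview [Sun 19:00, Sun 23:00] → after → no.
rehearsal [Fri 05:00, Sun 19:00] → after → no.
Total: 1.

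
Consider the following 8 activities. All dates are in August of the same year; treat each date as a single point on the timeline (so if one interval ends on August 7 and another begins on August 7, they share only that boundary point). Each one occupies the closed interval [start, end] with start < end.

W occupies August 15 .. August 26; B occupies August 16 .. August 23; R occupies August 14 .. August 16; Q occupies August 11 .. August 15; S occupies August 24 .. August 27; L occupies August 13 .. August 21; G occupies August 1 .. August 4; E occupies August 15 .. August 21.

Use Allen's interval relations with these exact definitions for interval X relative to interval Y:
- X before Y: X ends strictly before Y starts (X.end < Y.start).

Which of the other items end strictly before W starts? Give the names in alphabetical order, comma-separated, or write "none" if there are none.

Target W = [August 15, August 26].
B [August 16, August 23] → during → no.
E [August 15, August 21] → starts → no.
G [August 1, August 4] → before → yes.
L [August 13, August 21] → overlaps → no.
Q [August 11, August 15] → meets → no.
R [August 14, August 16] → overlaps → no.
S [August 24, August 27] → overlapped-by → no.
Result: G.

G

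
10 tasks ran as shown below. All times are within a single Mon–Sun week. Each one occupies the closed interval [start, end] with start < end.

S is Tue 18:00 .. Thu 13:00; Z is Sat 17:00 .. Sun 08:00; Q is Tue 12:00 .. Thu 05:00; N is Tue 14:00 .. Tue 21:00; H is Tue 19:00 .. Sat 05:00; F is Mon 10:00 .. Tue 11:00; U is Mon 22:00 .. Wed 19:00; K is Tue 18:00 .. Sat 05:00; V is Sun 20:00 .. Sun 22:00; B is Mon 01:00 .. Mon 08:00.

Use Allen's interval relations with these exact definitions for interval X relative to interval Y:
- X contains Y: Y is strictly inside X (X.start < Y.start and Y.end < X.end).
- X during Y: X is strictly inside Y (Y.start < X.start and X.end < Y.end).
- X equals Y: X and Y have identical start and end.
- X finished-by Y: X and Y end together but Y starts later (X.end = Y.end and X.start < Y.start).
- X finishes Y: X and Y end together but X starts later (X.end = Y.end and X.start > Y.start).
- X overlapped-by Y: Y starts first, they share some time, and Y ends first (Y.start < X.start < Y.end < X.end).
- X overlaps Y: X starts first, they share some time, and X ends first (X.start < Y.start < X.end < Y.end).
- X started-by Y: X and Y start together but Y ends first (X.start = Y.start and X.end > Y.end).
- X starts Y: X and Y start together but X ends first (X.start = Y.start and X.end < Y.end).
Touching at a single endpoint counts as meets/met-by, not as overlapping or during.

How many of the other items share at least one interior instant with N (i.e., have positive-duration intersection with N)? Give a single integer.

5

Target N = [Tue 14:00, Tue 21:00].
B [Mon 01:00, Mon 08:00] → before → no.
F [Mon 10:00, Tue 11:00] → before → no.
H [Tue 19:00, Sat 05:00] → overlapped-by → counts.
K [Tue 18:00, Sat 05:00] → overlapped-by → counts.
Q [Tue 12:00, Thu 05:00] → contains → counts.
S [Tue 18:00, Thu 13:00] → overlapped-by → counts.
U [Mon 22:00, Wed 19:00] → contains → counts.
V [Sun 20:00, Sun 22:00] → after → no.
Z [Sat 17:00, Sun 08:00] → after → no.
Total: 5.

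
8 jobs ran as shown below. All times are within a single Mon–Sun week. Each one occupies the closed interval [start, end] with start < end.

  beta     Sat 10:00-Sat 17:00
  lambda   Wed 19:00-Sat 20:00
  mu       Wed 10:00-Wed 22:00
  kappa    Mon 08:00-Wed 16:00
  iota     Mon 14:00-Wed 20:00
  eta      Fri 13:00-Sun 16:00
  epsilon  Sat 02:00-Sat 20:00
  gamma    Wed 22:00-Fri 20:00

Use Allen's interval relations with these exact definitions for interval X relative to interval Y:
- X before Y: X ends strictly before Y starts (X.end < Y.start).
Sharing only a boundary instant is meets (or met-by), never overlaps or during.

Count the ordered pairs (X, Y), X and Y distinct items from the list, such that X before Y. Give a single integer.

Checking all 56 ordered pairs for relation 'before'; matching pairs in alphabetical order:
(gamma, beta): gamma before beta ✓
(gamma, epsilon): gamma before epsilon ✓
(iota, beta): iota before beta ✓
(iota, epsilon): iota before epsilon ✓
(iota, eta): iota before eta ✓
(iota, gamma): iota before gamma ✓
(kappa, beta): kappa before beta ✓
(kappa, epsilon): kappa before epsilon ✓
(kappa, eta): kappa before eta ✓
(kappa, gamma): kappa before gamma ✓
(kappa, lambda): kappa before lambda ✓
(mu, beta): mu before beta ✓
(mu, epsilon): mu before epsilon ✓
(mu, eta): mu before eta ✓
Count: 14.

14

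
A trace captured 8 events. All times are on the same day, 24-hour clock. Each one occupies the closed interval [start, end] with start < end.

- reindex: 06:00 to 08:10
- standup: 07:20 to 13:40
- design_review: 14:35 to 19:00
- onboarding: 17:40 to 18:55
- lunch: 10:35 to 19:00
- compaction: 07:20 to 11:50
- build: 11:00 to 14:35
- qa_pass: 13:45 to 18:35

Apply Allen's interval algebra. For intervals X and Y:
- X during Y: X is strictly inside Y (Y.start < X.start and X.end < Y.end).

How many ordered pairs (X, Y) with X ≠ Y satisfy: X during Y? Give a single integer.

Checking all 56 ordered pairs for relation 'during'; matching pairs in alphabetical order:
(build, lunch): build during lunch ✓
(onboarding, design_review): onboarding during design_review ✓
(onboarding, lunch): onboarding during lunch ✓
(qa_pass, lunch): qa_pass during lunch ✓
Count: 4.

4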